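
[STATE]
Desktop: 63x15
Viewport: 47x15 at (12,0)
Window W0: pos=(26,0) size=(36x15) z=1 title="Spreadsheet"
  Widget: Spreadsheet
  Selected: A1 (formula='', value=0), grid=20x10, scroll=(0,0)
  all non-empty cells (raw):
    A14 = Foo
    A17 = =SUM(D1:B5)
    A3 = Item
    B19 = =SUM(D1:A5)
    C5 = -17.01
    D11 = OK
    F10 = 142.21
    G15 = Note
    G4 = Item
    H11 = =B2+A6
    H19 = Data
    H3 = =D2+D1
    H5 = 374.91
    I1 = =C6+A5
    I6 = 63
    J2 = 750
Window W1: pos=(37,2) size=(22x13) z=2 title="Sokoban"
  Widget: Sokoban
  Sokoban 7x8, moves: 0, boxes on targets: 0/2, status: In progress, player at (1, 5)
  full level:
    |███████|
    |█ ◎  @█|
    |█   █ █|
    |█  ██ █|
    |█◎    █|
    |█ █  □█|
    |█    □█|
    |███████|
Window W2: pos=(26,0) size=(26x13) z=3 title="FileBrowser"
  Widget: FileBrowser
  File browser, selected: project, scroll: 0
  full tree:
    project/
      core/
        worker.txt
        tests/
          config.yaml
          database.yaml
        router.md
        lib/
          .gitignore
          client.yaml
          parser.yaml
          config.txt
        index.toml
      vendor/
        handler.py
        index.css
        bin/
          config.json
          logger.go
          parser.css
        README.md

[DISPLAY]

              ┏━━━━━━━━━━━━━━━━━━━━━━━━┓━━━━━━━
              ┃ FileBrowser            ┃       
              ┠────────────────────────┨━━━━━━┓
              ┃> [-] project/          ┃      ┃
              ┃    [+] core/           ┃──────┨
              ┃    [+] vendor/         ┃      ┃
              ┃                        ┃      ┃
              ┃                        ┃      ┃
              ┃                        ┃      ┃
              ┃                        ┃      ┃
              ┃                        ┃      ┃
              ┃                        ┃      ┃
              ┗━━━━━━━━━━━━━━━━━━━━━━━━┛      ┃
              ┃  8       ┃Moves: 0  0/2       ┃
              ┗━━━━━━━━━━┗━━━━━━━━━━━━━━━━━━━━┛


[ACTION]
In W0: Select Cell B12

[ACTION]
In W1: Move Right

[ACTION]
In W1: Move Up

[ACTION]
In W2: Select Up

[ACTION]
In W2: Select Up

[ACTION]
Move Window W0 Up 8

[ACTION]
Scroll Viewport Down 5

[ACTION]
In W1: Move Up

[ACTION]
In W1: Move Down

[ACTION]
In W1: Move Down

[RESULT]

              ┏━━━━━━━━━━━━━━━━━━━━━━━━┓━━━━━━━
              ┃ FileBrowser            ┃       
              ┠────────────────────────┨━━━━━━┓
              ┃> [-] project/          ┃      ┃
              ┃    [+] core/           ┃──────┨
              ┃    [+] vendor/         ┃      ┃
              ┃                        ┃      ┃
              ┃                        ┃      ┃
              ┃                        ┃      ┃
              ┃                        ┃      ┃
              ┃                        ┃      ┃
              ┃                        ┃      ┃
              ┗━━━━━━━━━━━━━━━━━━━━━━━━┛      ┃
              ┃  8       ┃Moves: 2  0/2       ┃
              ┗━━━━━━━━━━┗━━━━━━━━━━━━━━━━━━━━┛


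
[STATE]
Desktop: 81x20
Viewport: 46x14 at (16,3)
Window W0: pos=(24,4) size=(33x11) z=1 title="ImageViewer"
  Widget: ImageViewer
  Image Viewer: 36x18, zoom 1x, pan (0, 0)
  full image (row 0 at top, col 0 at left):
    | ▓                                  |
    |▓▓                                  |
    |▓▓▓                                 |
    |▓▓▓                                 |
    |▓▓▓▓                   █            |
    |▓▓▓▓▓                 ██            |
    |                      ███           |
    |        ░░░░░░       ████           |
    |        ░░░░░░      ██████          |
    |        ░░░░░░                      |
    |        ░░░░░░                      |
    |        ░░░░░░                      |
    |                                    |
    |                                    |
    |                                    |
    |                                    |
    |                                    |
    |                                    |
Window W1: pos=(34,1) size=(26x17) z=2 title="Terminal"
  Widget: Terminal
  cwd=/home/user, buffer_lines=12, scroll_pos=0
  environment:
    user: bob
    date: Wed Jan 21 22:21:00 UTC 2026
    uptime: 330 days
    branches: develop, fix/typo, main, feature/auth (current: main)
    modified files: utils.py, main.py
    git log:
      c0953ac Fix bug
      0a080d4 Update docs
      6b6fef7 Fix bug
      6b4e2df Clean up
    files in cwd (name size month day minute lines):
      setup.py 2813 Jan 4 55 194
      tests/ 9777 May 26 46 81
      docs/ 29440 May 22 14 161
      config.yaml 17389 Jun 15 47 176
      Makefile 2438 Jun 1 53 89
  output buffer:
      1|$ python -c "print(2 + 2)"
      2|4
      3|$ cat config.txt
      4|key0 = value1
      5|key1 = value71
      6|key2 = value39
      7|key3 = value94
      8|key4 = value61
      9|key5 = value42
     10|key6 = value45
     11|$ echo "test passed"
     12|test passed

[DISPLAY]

                  ┠────────────────────────┨  
        ┏━━━━━━━━━┃$ python -c "print(2 + 2┃  
        ┃ ImageVie┃4                       ┃  
        ┠─────────┃$ cat config.txt        ┃  
        ┃ ▓       ┃key0 = value1           ┃  
        ┃▓▓       ┃key1 = value71          ┃  
        ┃▓▓▓      ┃key2 = value39          ┃  
        ┃▓▓▓      ┃key3 = value94          ┃  
        ┃▓▓▓▓     ┃key4 = value61          ┃  
        ┃▓▓▓▓▓    ┃key5 = value42          ┃  
        ┃         ┃key6 = value45          ┃  
        ┗━━━━━━━━━┃$ echo "test passed"    ┃  
                  ┃test passed             ┃  
                  ┃$ █                     ┃  


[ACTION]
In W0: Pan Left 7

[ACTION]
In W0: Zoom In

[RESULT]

                  ┠────────────────────────┨  
        ┏━━━━━━━━━┃$ python -c "print(2 + 2┃  
        ┃ ImageVie┃4                       ┃  
        ┠─────────┃$ cat config.txt        ┃  
        ┃  ▓▓     ┃key0 = value1           ┃  
        ┃  ▓▓     ┃key1 = value71          ┃  
        ┃▓▓▓▓     ┃key2 = value39          ┃  
        ┃▓▓▓▓     ┃key3 = value94          ┃  
        ┃▓▓▓▓▓▓   ┃key4 = value61          ┃  
        ┃▓▓▓▓▓▓   ┃key5 = value42          ┃  
        ┃▓▓▓▓▓▓   ┃key6 = value45          ┃  
        ┗━━━━━━━━━┃$ echo "test passed"    ┃  
                  ┃test passed             ┃  
                  ┃$ █                     ┃  


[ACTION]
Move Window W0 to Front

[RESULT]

                  ┠────────────────────────┨  
        ┏━━━━━━━━━━━━━━━━━━━━━━━━━━━━━━━┓ 2┃  
        ┃ ImageViewer                   ┃  ┃  
        ┠───────────────────────────────┨  ┃  
        ┃  ▓▓                           ┃  ┃  
        ┃  ▓▓                           ┃  ┃  
        ┃▓▓▓▓                           ┃  ┃  
        ┃▓▓▓▓                           ┃  ┃  
        ┃▓▓▓▓▓▓                         ┃  ┃  
        ┃▓▓▓▓▓▓                         ┃  ┃  
        ┃▓▓▓▓▓▓                         ┃  ┃  
        ┗━━━━━━━━━━━━━━━━━━━━━━━━━━━━━━━┛  ┃  
                  ┃test passed             ┃  
                  ┃$ █                     ┃  


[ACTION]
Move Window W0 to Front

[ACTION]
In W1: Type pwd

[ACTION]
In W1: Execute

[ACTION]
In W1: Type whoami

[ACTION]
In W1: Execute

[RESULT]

                  ┠────────────────────────┨  
        ┏━━━━━━━━━━━━━━━━━━━━━━━━━━━━━━━┓  ┃  
        ┃ ImageViewer                   ┃  ┃  
        ┠───────────────────────────────┨  ┃  
        ┃  ▓▓                           ┃  ┃  
        ┃  ▓▓                           ┃  ┃  
        ┃▓▓▓▓                           ┃  ┃  
        ┃▓▓▓▓                           ┃  ┃  
        ┃▓▓▓▓▓▓                         ┃  ┃  
        ┃▓▓▓▓▓▓                         ┃  ┃  
        ┃▓▓▓▓▓▓                         ┃  ┃  
        ┗━━━━━━━━━━━━━━━━━━━━━━━━━━━━━━━┛  ┃  
                  ┃bob                     ┃  
                  ┃$ █                     ┃  


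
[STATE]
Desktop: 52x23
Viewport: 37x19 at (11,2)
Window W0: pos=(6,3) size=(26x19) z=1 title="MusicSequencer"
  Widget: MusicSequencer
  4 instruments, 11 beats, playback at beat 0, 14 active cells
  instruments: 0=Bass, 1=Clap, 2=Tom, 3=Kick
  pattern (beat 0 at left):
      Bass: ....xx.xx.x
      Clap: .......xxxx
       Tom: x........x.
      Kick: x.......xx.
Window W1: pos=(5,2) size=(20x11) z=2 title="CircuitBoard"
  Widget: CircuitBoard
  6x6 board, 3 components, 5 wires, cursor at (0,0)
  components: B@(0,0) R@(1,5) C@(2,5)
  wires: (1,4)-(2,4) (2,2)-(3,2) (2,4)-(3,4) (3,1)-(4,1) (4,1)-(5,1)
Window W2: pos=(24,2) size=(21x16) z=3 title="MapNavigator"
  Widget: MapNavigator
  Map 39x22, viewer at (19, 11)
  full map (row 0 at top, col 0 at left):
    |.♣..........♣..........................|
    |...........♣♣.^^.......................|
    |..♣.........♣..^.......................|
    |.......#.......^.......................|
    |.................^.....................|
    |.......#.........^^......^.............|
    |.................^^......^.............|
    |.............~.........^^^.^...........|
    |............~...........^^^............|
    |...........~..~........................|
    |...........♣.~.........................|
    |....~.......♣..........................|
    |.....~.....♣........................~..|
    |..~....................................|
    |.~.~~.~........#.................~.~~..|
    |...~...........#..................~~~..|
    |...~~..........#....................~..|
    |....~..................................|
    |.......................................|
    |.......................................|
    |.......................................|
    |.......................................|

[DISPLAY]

━━━━━━━━━━━━━┏━━━━━━━━━━━━━━━━━━━┓   
uitBoard     ┃ MapNavigator      ┃   
─────────────┠───────────────────┨   
1 2 3 4 5    ┃.......^^......^...┃   
]            ┃.......^^......^...┃   
             ┃...~.........^^^.^.┃   
             ┃..~...........^^^..┃   
             ┃.~..~..............┃   
       ·     ┃.♣.~...............┃   
       │     ┃..♣......@.........┃   
━━━━━━━━━━━━━┃.♣.................┃   
             ┃...................┃   
             ┃.....#.............┃   
             ┃.....#.............┃   
             ┃.....#.............┃   
             ┗━━━━━━━━━━━━━━━━━━━┛   
                    ┃                
                    ┃                
                    ┃                


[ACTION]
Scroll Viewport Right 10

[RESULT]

━━━━━━━━━┏━━━━━━━━━━━━━━━━━━━┓       
oard     ┃ MapNavigator      ┃       
─────────┠───────────────────┨       
3 4 5    ┃.......^^......^...┃       
         ┃.......^^......^...┃       
         ┃...~.........^^^.^.┃       
         ┃..~...........^^^..┃       
         ┃.~..~..............┃       
   ·     ┃.♣.~...............┃       
   │     ┃..♣......@.........┃       
━━━━━━━━━┃.♣.................┃       
         ┃...................┃       
         ┃.....#.............┃       
         ┃.....#.............┃       
         ┃.....#.............┃       
         ┗━━━━━━━━━━━━━━━━━━━┛       
                ┃                    
                ┃                    
                ┃                    


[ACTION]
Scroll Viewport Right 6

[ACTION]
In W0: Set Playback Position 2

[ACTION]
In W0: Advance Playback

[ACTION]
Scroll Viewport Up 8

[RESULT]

                                     
                                     
━━━━━━━━━┏━━━━━━━━━━━━━━━━━━━┓       
oard     ┃ MapNavigator      ┃       
─────────┠───────────────────┨       
3 4 5    ┃.......^^......^...┃       
         ┃.......^^......^...┃       
         ┃...~.........^^^.^.┃       
         ┃..~...........^^^..┃       
         ┃.~..~..............┃       
   ·     ┃.♣.~...............┃       
   │     ┃..♣......@.........┃       
━━━━━━━━━┃.♣.................┃       
         ┃...................┃       
         ┃.....#.............┃       
         ┃.....#.............┃       
         ┃.....#.............┃       
         ┗━━━━━━━━━━━━━━━━━━━┛       
                ┃                    


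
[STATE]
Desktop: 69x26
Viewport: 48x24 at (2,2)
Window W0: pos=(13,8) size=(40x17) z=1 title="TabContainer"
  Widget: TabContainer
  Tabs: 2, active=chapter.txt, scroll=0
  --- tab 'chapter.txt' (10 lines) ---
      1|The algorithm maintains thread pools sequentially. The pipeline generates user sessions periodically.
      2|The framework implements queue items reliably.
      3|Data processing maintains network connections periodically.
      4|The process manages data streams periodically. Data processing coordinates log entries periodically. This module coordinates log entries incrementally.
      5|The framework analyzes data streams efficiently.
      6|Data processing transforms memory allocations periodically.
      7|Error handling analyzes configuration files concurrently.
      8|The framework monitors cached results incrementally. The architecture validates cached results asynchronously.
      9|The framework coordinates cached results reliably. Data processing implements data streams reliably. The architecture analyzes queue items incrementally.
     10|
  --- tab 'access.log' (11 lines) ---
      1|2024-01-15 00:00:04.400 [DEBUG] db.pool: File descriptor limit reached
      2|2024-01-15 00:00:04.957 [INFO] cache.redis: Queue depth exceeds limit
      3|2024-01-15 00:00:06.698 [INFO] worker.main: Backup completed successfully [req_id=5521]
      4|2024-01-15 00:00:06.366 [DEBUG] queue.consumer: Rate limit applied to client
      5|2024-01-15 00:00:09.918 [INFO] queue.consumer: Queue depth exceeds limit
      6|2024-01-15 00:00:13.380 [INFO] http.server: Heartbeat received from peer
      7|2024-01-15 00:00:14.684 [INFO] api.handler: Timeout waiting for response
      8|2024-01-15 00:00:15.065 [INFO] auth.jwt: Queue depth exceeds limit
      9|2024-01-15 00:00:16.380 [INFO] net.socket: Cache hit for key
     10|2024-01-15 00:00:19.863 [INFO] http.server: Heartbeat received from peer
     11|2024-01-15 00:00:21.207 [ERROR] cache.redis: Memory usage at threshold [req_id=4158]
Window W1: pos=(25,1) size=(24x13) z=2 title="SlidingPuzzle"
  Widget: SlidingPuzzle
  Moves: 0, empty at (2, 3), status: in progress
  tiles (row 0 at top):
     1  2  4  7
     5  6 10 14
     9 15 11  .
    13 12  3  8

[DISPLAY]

                       ┃ SlidingPuzzle        ┃ 
                       ┠──────────────────────┨ 
                       ┃┌────┬────┬────┬────┐ ┃ 
                       ┃│  1 │  2 │  4 │  7 │ ┃ 
                       ┃├────┼────┼────┼────┤ ┃ 
                       ┃│  5 │  6 │ 10 │ 14 │ ┃ 
           ┏━━━━━━━━━━━┃├────┼────┼────┼────┤ ┃━
           ┃ TabContain┃│  9 │ 15 │ 11 │    │ ┃ 
           ┠───────────┃├────┼────┼────┼────┤ ┃─
           ┃[chapter.tx┃│ 13 │ 12 │  3 │  8 │ ┃ 
           ┃───────────┃└────┴────┴────┴────┘ ┃─
           ┃The algorit┗━━━━━━━━━━━━━━━━━━━━━━┛s
           ┃The framework implements queue items
           ┃Data processing maintains network co
           ┃The process manages data streams per
           ┃The framework analyzes data streams 
           ┃Data processing transforms memory al
           ┃Error handling analyzes configuratio
           ┃The framework monitors cached result
           ┃The framework coordinates cached res
           ┃                                    
           ┃                                    
           ┗━━━━━━━━━━━━━━━━━━━━━━━━━━━━━━━━━━━━
                                                


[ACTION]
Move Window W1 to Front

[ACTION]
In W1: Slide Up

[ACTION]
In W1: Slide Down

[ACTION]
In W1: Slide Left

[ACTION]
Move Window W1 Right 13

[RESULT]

                                    ┃ SlidingPuz
                                    ┠───────────
                                    ┃┌────┬────┬
                                    ┃│  1 │  2 │
                                    ┃├────┼────┼
                                    ┃│  5 │  6 │
           ┏━━━━━━━━━━━━━━━━━━━━━━━━┃├────┼────┼
           ┃ TabContainer           ┃│  9 │ 15 │
           ┠────────────────────────┃├────┼────┼
           ┃[chapter.txt]│ access.lo┃│ 13 │ 12 │
           ┃────────────────────────┃└────┴────┴
           ┃The algorithm maintains ┗━━━━━━━━━━━
           ┃The framework implements queue items
           ┃Data processing maintains network co
           ┃The process manages data streams per
           ┃The framework analyzes data streams 
           ┃Data processing transforms memory al
           ┃Error handling analyzes configuratio
           ┃The framework monitors cached result
           ┃The framework coordinates cached res
           ┃                                    
           ┃                                    
           ┗━━━━━━━━━━━━━━━━━━━━━━━━━━━━━━━━━━━━
                                                


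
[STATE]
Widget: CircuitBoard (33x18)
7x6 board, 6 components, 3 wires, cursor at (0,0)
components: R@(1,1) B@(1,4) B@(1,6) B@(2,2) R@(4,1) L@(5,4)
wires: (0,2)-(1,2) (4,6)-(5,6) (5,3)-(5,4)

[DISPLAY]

   0 1 2 3 4 5 6                 
0  [.]      ·                    
            │                    
1       R   ·       B       B    
                                 
2           B                    
                                 
3                                
                                 
4       R                   ·    
                            │    
5               · ─ L       ·    
Cursor: (0,0)                    
                                 
                                 
                                 
                                 
                                 


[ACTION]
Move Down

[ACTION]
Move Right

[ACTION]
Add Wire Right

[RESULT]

   0 1 2 3 4 5 6                 
0           ·                    
            │                    
1      [R]─ ·       B       B    
                                 
2           B                    
                                 
3                                
                                 
4       R                   ·    
                            │    
5               · ─ L       ·    
Cursor: (1,1)                    
                                 
                                 
                                 
                                 
                                 


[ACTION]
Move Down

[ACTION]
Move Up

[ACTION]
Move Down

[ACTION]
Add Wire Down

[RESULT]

   0 1 2 3 4 5 6                 
0           ·                    
            │                    
1       R ─ ·       B       B    
                                 
2      [.]  B                    
        │                        
3       ·                        
                                 
4       R                   ·    
                            │    
5               · ─ L       ·    
Cursor: (2,1)                    
                                 
                                 
                                 
                                 
                                 


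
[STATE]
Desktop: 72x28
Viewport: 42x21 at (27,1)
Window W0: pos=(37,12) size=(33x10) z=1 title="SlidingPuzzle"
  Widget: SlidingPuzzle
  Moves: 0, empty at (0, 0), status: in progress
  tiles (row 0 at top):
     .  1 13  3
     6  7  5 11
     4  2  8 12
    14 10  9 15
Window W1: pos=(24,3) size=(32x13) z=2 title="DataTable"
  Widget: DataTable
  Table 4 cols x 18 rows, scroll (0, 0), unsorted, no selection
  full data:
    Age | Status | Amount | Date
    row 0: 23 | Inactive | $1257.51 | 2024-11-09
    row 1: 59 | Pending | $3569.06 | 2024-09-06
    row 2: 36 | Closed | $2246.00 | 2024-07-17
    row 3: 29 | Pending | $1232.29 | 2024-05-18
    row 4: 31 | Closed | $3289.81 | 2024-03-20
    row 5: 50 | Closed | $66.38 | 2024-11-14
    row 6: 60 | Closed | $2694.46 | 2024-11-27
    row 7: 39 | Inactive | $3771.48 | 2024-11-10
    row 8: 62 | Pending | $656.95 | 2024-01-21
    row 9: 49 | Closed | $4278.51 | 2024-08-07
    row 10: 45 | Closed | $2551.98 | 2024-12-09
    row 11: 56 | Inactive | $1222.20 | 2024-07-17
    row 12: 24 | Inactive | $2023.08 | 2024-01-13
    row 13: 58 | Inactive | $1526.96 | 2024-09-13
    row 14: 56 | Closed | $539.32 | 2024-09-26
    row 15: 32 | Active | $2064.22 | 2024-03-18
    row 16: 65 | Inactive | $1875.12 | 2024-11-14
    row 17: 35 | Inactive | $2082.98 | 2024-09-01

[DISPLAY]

                                          
                                          
━━━━━━━━━━━━━━━━━━━━━━━━━━━━┓             
ataTable                    ┃             
────────────────────────────┨             
e│Status  │Amount  │Date    ┃             
─┼────────┼────────┼────────┃             
 │Inactive│$1257.51│2024-11-┃             
 │Pending │$3569.06│2024-09-┃             
 │Closed  │$2246.00│2024-07-┃             
 │Pending │$1232.29│2024-05-┃             
 │Closed  │$3289.81│2024-03-┃━━━━━━━━━━━━━
 │Closed  │$66.38  │2024-11-┃             
 │Closed  │$2694.46│2024-11-┃─────────────
━━━━━━━━━━━━━━━━━━━━━━━━━━━━┛──┐          
          ┃│    │  1 │ 13 │  3 │          
          ┃├────┼────┼────┼────┤          
          ┃│  6 │  7 │  5 │ 11 │          
          ┃├────┼────┼────┼────┤          
          ┃│  4 │  2 │  8 │ 12 │          
          ┗━━━━━━━━━━━━━━━━━━━━━━━━━━━━━━━


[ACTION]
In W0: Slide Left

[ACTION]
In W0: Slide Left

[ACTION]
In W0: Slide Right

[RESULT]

                                          
                                          
━━━━━━━━━━━━━━━━━━━━━━━━━━━━┓             
ataTable                    ┃             
────────────────────────────┨             
e│Status  │Amount  │Date    ┃             
─┼────────┼────────┼────────┃             
 │Inactive│$1257.51│2024-11-┃             
 │Pending │$3569.06│2024-09-┃             
 │Closed  │$2246.00│2024-07-┃             
 │Pending │$1232.29│2024-05-┃             
 │Closed  │$3289.81│2024-03-┃━━━━━━━━━━━━━
 │Closed  │$66.38  │2024-11-┃             
 │Closed  │$2694.46│2024-11-┃─────────────
━━━━━━━━━━━━━━━━━━━━━━━━━━━━┛──┐          
          ┃│  1 │    │ 13 │  3 │          
          ┃├────┼────┼────┼────┤          
          ┃│  6 │  7 │  5 │ 11 │          
          ┃├────┼────┼────┼────┤          
          ┃│  4 │  2 │  8 │ 12 │          
          ┗━━━━━━━━━━━━━━━━━━━━━━━━━━━━━━━


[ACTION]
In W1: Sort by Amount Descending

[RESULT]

                                          
                                          
━━━━━━━━━━━━━━━━━━━━━━━━━━━━┓             
ataTable                    ┃             
────────────────────────────┨             
e│Status  │Amount ▼│Date    ┃             
─┼────────┼────────┼────────┃             
 │Closed  │$4278.51│2024-08-┃             
 │Inactive│$3771.48│2024-11-┃             
 │Pending │$3569.06│2024-09-┃             
 │Closed  │$3289.81│2024-03-┃             
 │Closed  │$2694.46│2024-11-┃━━━━━━━━━━━━━
 │Closed  │$2551.98│2024-12-┃             
 │Closed  │$2246.00│2024-07-┃─────────────
━━━━━━━━━━━━━━━━━━━━━━━━━━━━┛──┐          
          ┃│  1 │    │ 13 │  3 │          
          ┃├────┼────┼────┼────┤          
          ┃│  6 │  7 │  5 │ 11 │          
          ┃├────┼────┼────┼────┤          
          ┃│  4 │  2 │  8 │ 12 │          
          ┗━━━━━━━━━━━━━━━━━━━━━━━━━━━━━━━


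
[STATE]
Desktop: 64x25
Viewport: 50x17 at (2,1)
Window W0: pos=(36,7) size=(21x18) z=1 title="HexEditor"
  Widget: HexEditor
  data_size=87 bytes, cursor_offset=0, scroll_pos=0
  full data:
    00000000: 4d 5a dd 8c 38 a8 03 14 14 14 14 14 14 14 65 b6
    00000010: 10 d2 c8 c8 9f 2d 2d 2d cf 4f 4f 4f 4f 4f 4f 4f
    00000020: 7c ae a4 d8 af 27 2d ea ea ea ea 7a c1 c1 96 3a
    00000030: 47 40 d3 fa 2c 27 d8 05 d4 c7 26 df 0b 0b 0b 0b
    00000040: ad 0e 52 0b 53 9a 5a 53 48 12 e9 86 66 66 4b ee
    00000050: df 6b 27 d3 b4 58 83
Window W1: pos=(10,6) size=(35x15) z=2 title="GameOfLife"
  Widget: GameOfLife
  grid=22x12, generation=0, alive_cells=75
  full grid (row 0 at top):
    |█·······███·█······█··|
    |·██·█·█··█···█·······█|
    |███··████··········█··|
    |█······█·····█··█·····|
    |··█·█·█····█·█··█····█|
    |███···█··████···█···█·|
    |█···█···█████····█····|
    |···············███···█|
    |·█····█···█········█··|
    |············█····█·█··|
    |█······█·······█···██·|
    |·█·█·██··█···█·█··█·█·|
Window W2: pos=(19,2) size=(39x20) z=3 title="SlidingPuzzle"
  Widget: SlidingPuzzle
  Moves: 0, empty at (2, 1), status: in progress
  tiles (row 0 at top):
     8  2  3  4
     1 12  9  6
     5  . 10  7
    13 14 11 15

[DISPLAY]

                                                  
                 ┏━━━━━━━━━━━━━━━━━━━━━━━━━━━━━━━━
                 ┃ SlidingPuzzle                  
                 ┠────────────────────────────────
                 ┃┌────┬────┬────┬────┐           
        ┏━━━━━━━━┃│  8 │  2 │  3 │  4 │           
        ┃ GameOfL┃├────┼────┼────┼────┤           
        ┠────────┃│  1 │ 12 │  9 │  6 │           
        ┃Gen: 0  ┃├────┼────┼────┼────┤           
        ┃·██·█·█·┃│  5 │    │ 10 │  7 │           
        ┃███··███┃├────┼────┼────┼────┤           
        ┃█······█┃│ 13 │ 14 │ 11 │ 15 │           
        ┃··█·█·█·┃└────┴────┴────┴────┘           
        ┃███···█·┃Moves: 0                        
        ┃█···█···┃                                
        ┃········┃                                
        ┃·█····█·┃                                


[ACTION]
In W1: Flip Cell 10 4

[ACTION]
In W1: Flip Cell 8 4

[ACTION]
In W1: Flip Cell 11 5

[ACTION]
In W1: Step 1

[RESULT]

                                                  
                 ┏━━━━━━━━━━━━━━━━━━━━━━━━━━━━━━━━
                 ┃ SlidingPuzzle                  
                 ┠────────────────────────────────
                 ┃┌────┬────┬────┬────┐           
        ┏━━━━━━━━┃│  8 │  2 │  3 │  4 │           
        ┃ GameOfL┃├────┼────┼────┼────┤           
        ┠────────┃│  1 │ 12 │  9 │  6 │           
        ┃Gen: 1  ┃├────┼────┼────┼────┤           
        ┃··██··█·┃│  5 │    │ 10 │  7 │           
        ┃█·██·█··┃├────┼────┼────┼────┤           
        ┃█·██····┃│ 13 │ 14 │ 11 │ 15 │           
        ┃█·██·███┃└────┴────┴────┴────┘           
        ┃█·█····█┃Moves: 0                        
        ┃█·······┃                                
        ┃·····█··┃                                
        ┃········┃                                


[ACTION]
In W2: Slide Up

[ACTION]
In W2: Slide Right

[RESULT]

                                                  
                 ┏━━━━━━━━━━━━━━━━━━━━━━━━━━━━━━━━
                 ┃ SlidingPuzzle                  
                 ┠────────────────────────────────
                 ┃┌────┬────┬────┬────┐           
        ┏━━━━━━━━┃│  8 │  2 │  3 │  4 │           
        ┃ GameOfL┃├────┼────┼────┼────┤           
        ┠────────┃│  1 │ 12 │  9 │  6 │           
        ┃Gen: 1  ┃├────┼────┼────┼────┤           
        ┃··██··█·┃│  5 │ 14 │ 10 │  7 │           
        ┃█·██·█··┃├────┼────┼────┼────┤           
        ┃█·██····┃│    │ 13 │ 11 │ 15 │           
        ┃█·██·███┃└────┴────┴────┴────┘           
        ┃█·█····█┃Moves: 2                        
        ┃█·······┃                                
        ┃·····█··┃                                
        ┃········┃                                


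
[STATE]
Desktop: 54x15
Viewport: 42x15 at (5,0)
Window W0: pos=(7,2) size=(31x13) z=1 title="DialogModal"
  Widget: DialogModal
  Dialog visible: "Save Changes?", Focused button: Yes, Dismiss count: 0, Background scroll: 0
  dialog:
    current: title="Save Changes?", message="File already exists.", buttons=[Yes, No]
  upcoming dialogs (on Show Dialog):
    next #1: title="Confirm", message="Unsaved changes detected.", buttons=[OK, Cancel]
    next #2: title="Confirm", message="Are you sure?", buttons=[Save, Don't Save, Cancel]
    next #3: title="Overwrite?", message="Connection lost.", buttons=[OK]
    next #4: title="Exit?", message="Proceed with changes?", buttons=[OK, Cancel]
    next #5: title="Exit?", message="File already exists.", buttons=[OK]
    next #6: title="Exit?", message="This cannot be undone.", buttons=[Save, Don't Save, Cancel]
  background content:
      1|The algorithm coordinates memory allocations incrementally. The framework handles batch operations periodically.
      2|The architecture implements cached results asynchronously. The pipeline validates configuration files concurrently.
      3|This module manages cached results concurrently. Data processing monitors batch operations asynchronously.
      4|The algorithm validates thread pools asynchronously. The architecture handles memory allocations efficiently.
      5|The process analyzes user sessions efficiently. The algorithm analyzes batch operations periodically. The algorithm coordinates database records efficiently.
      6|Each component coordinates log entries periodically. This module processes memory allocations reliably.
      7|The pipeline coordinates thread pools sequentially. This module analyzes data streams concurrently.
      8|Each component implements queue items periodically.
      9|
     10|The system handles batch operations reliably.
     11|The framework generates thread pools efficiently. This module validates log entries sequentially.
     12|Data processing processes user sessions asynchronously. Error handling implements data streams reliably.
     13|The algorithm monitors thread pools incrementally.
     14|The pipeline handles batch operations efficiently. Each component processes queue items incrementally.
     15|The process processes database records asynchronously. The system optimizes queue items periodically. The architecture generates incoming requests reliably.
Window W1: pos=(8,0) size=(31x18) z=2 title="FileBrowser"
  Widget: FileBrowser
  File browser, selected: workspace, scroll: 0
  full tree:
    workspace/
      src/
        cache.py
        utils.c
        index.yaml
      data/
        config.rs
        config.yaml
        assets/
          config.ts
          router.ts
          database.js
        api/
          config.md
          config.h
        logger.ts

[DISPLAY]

   ┏━━━━━━━━━━━━━━━━━━━━━━━━━━━━━┓        
   ┃ FileBrowser                 ┃        
  ┏┠─────────────────────────────┨        
  ┃┃> [-] workspace/             ┃        
  ┠┃    [+] src/                 ┃        
  ┃┃    [+] data/                ┃        
  ┃┃                             ┃        
  ┃┃                             ┃        
  ┃┃                             ┃        
  ┃┃                             ┃        
  ┃┃                             ┃        
  ┃┃                             ┃        
  ┃┃                             ┃        
  ┃┃                             ┃        
  ┗┃                             ┃        


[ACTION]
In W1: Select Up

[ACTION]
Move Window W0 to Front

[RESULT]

   ┏━━━━━━━━━━━━━━━━━━━━━━━━━━━━━┓        
   ┃ FileBrowser                 ┃        
  ┏━━━━━━━━━━━━━━━━━━━━━━━━━━━━━┓┨        
  ┃ DialogModal                 ┃┃        
  ┠─────────────────────────────┨┃        
  ┃The algorithm coordinates mem┃┃        
  ┃The architecture implements c┃┃        
  ┃Th┌──────────────────────┐ re┃┃        
  ┃Th│    Save Changes?     │rea┃┃        
  ┃Th│ File already exists. │ses┃┃        
  ┃Ea│      [Yes]  No       │ lo┃┃        
  ┃Th└──────────────────────┘hre┃┃        
  ┃Each component implements que┃┃        
  ┃                             ┃┃        
  ┗━━━━━━━━━━━━━━━━━━━━━━━━━━━━━┛┃        


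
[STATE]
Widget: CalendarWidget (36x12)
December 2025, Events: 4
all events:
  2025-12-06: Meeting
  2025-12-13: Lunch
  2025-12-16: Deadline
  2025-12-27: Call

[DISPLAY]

           December 2025            
Mo Tu We Th Fr Sa Su                
 1  2  3  4  5  6*  7               
 8  9 10 11 12 13* 14               
15 16* 17 18 19 20 21               
22 23 24 25 26 27* 28               
29 30 31                            
                                    
                                    
                                    
                                    
                                    


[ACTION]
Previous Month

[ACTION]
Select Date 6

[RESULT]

           November 2025            
Mo Tu We Th Fr Sa Su                
                1  2                
 3  4  5 [ 6]  7  8  9              
10 11 12 13 14 15 16                
17 18 19 20 21 22 23                
24 25 26 27 28 29 30                
                                    
                                    
                                    
                                    
                                    


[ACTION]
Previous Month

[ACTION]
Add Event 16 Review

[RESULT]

            October 2025            
Mo Tu We Th Fr Sa Su                
       1  2  3  4  5                
 6  7  8  9 10 11 12                
13 14 15 16* 17 18 19               
20 21 22 23 24 25 26                
27 28 29 30 31                      
                                    
                                    
                                    
                                    
                                    
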